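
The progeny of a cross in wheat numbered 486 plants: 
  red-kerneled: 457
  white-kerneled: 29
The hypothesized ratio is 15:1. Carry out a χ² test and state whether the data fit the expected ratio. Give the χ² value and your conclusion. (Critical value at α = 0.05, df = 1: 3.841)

Expected counts for N = 486 under a 15:1 ratio (total parts = 16):
  red-kerneled: 486 × 15/16 = 455.625
  white-kerneled: 486 × 1/16 = 30.375
χ² = Σ (O − E)² / E
  red-kerneled: (457 − 455.625)² / 455.625 = 0.0041
  white-kerneled: (29 − 30.375)² / 30.375 = 0.0622
χ² = 0.0041 + 0.0622 = 0.0663 ≈ 0.066
Degrees of freedom = 2 − 1 = 1; critical value at α = 0.05 is 3.841.
Since 0.066 < 3.841, we fail to reject the null hypothesis — the data are consistent with the 15:1 ratio.

0.066; consistent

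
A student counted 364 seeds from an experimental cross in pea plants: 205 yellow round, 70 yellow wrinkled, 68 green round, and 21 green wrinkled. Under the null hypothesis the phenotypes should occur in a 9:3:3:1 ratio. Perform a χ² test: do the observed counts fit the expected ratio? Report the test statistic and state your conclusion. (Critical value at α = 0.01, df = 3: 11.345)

0.181; consistent

Total ratio parts = 16. Expected numbers out of 364:
  yellow round: 364 × 9/16 = 204.75
  yellow wrinkled: 364 × 3/16 = 68.25
  green round: 364 × 3/16 = 68.25
  green wrinkled: 364 × 1/16 = 22.75
χ² = Σ (O − E)² / E
  yellow round: (205 − 204.75)² / 204.75 = 0.0003
  yellow wrinkled: (70 − 68.25)² / 68.25 = 0.0449
  green round: (68 − 68.25)² / 68.25 = 0.0009
  green wrinkled: (21 − 22.75)² / 22.75 = 0.1346
χ² = 0.0003 + 0.0449 + 0.0009 + 0.1346 = 0.1807 ≈ 0.181
Degrees of freedom = 4 − 1 = 3; critical value at α = 0.01 is 11.345.
Since 0.181 < 11.345, we fail to reject the null hypothesis — the data are consistent with the 9:3:3:1 ratio.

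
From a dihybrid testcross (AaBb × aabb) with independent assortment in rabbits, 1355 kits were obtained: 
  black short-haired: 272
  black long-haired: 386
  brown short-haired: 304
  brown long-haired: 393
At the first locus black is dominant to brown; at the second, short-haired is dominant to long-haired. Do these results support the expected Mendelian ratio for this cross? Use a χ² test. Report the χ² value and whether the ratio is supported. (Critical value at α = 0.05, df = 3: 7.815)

A dihybrid testcross with independent assortment gives a 1:1:1:1 ratio.
Expected counts for N = 1355 under a 1:1:1:1 ratio (total parts = 4):
  black short-haired: 1355 × 1/4 = 338.75
  black long-haired: 1355 × 1/4 = 338.75
  brown short-haired: 1355 × 1/4 = 338.75
  brown long-haired: 1355 × 1/4 = 338.75
χ² = Σ (O − E)² / E
  black short-haired: (272 − 338.75)² / 338.75 = 13.1530
  black long-haired: (386 − 338.75)² / 338.75 = 6.5906
  brown short-haired: (304 − 338.75)² / 338.75 = 3.5648
  brown long-haired: (393 − 338.75)² / 338.75 = 8.6880
χ² = 13.1530 + 6.5906 + 3.5648 + 8.6880 = 31.9964 ≈ 31.996
Degrees of freedom = 4 − 1 = 3; critical value at α = 0.05 is 7.815.
Since 31.996 > 7.815, we reject the null hypothesis — the data do not fit the 1:1:1:1 ratio.

31.996; not consistent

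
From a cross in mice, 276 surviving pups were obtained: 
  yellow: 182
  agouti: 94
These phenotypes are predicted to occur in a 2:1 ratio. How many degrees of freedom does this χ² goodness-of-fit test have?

A goodness-of-fit test with 2 phenotype classes has df = 2 − 1 = 1.

1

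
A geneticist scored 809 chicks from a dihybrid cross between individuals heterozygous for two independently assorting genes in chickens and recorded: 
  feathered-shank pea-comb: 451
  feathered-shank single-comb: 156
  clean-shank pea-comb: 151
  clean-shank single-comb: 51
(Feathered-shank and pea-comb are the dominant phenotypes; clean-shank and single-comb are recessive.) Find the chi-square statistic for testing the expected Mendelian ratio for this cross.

A dihybrid F₂ with independent assortment and complete dominance at both loci gives a 9:3:3:1 phenotypic ratio.
Expected counts for N = 809 under a 9:3:3:1 ratio (total parts = 16):
  feathered-shank pea-comb: 809 × 9/16 = 455.0625
  feathered-shank single-comb: 809 × 3/16 = 151.6875
  clean-shank pea-comb: 809 × 3/16 = 151.6875
  clean-shank single-comb: 809 × 1/16 = 50.5625
χ² = Σ (O − E)² / E
  feathered-shank pea-comb: (451 − 455.0625)² / 455.0625 = 0.0363
  feathered-shank single-comb: (156 − 151.6875)² / 151.6875 = 0.1226
  clean-shank pea-comb: (151 − 151.6875)² / 151.6875 = 0.0031
  clean-shank single-comb: (51 − 50.5625)² / 50.5625 = 0.0038
χ² = 0.0363 + 0.1226 + 0.0031 + 0.0038 = 0.1658 ≈ 0.166

0.166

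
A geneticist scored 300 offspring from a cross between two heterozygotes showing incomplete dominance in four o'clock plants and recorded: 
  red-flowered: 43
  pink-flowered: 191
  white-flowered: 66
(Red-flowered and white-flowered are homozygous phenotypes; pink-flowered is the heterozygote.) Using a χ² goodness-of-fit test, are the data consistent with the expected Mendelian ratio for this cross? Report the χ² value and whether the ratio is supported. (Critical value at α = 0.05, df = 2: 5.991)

25.940; not consistent

With incomplete dominance, a heterozygote × heterozygote cross gives a 1:2:1 phenotypic ratio.
The 1:2:1 ratio has 4 parts, so with N = 300 the expected counts are:
  red-flowered: 300 × 1/4 = 75
  pink-flowered: 300 × 2/4 = 150
  white-flowered: 300 × 1/4 = 75
χ² = Σ (O − E)² / E
  red-flowered: (43 − 75)² / 75 = 13.6533
  pink-flowered: (191 − 150)² / 150 = 11.2067
  white-flowered: (66 − 75)² / 75 = 1.0800
χ² = 13.6533 + 11.2067 + 1.0800 = 25.940
Degrees of freedom = 3 − 1 = 2; critical value at α = 0.05 is 5.991.
Since 25.940 > 5.991, we reject the null hypothesis — the data do not fit the 1:2:1 ratio.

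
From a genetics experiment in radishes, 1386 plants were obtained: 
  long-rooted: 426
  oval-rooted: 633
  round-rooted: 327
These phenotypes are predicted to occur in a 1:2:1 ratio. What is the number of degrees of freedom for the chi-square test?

A goodness-of-fit test with 3 phenotype classes has df = 3 − 1 = 2.

2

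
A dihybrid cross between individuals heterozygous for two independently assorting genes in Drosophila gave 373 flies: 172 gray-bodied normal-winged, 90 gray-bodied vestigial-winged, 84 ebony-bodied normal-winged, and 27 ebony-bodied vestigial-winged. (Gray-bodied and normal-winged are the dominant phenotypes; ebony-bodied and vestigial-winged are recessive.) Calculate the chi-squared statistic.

15.981

A dihybrid F₂ with independent assortment and complete dominance at both loci gives a 9:3:3:1 phenotypic ratio.
Total ratio parts = 16. Expected numbers out of 373:
  gray-bodied normal-winged: 373 × 9/16 = 209.8125
  gray-bodied vestigial-winged: 373 × 3/16 = 69.9375
  ebony-bodied normal-winged: 373 × 3/16 = 69.9375
  ebony-bodied vestigial-winged: 373 × 1/16 = 23.3125
χ² = Σ (O − E)² / E
  gray-bodied normal-winged: (172 − 209.8125)² / 209.8125 = 6.8146
  gray-bodied vestigial-winged: (90 − 69.9375)² / 69.9375 = 5.7552
  ebony-bodied normal-winged: (84 − 69.9375)² / 69.9375 = 2.8276
  ebony-bodied vestigial-winged: (27 − 23.3125)² / 23.3125 = 0.5833
χ² = 6.8146 + 5.7552 + 2.8276 + 0.5833 = 15.9807 ≈ 15.981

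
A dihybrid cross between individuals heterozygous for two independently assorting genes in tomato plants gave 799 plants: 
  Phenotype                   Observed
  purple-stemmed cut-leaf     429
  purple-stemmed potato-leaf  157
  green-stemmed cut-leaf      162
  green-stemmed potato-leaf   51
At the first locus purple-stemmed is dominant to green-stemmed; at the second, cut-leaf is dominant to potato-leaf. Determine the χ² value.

2.288

A dihybrid F₂ with independent assortment and complete dominance at both loci gives a 9:3:3:1 phenotypic ratio.
Expected counts for N = 799 under a 9:3:3:1 ratio (total parts = 16):
  purple-stemmed cut-leaf: 799 × 9/16 = 449.4375
  purple-stemmed potato-leaf: 799 × 3/16 = 149.8125
  green-stemmed cut-leaf: 799 × 3/16 = 149.8125
  green-stemmed potato-leaf: 799 × 1/16 = 49.9375
χ² = Σ (O − E)² / E
  purple-stemmed cut-leaf: (429 − 449.4375)² / 449.4375 = 0.9294
  purple-stemmed potato-leaf: (157 − 149.8125)² / 149.8125 = 0.3448
  green-stemmed cut-leaf: (162 − 149.8125)² / 149.8125 = 0.9915
  green-stemmed potato-leaf: (51 − 49.9375)² / 49.9375 = 0.0226
χ² = 0.9294 + 0.3448 + 0.9915 + 0.0226 = 2.2883 ≈ 2.288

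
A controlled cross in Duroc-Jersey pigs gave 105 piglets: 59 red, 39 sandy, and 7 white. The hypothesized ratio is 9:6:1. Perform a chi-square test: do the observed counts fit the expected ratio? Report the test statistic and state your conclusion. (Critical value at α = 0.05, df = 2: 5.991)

0.033; consistent

Expected counts for N = 105 under a 9:6:1 ratio (total parts = 16):
  red: 105 × 9/16 = 59.0625
  sandy: 105 × 6/16 = 39.375
  white: 105 × 1/16 = 6.5625
χ² = Σ (O − E)² / E
  red: (59 − 59.0625)² / 59.0625 = 0.0001
  sandy: (39 − 39.375)² / 39.375 = 0.0036
  white: (7 − 6.5625)² / 6.5625 = 0.0292
χ² = 0.0001 + 0.0036 + 0.0292 = 0.0329 ≈ 0.033
Degrees of freedom = 3 − 1 = 2; critical value at α = 0.05 is 5.991.
Since 0.033 < 5.991, we fail to reject the null hypothesis — the data are consistent with the 9:6:1 ratio.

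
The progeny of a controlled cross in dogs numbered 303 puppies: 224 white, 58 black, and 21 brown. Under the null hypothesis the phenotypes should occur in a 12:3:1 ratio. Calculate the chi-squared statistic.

The 12:3:1 ratio has 16 parts, so with N = 303 the expected counts are:
  white: 303 × 12/16 = 227.25
  black: 303 × 3/16 = 56.8125
  brown: 303 × 1/16 = 18.9375
χ² = Σ (O − E)² / E
  white: (224 − 227.25)² / 227.25 = 0.0465
  black: (58 − 56.8125)² / 56.8125 = 0.0248
  brown: (21 − 18.9375)² / 18.9375 = 0.2246
χ² = 0.0465 + 0.0248 + 0.2246 = 0.2959 ≈ 0.296

0.296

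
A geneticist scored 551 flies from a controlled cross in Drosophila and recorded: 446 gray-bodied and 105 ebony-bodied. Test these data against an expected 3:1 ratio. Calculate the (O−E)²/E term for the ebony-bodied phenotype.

Total ratio parts = 4. Expected numbers out of 551:
  gray-bodied: 551 × 3/4 = 413.25
  ebony-bodied: 551 × 1/4 = 137.75
Contribution of ebony-bodied: (105 − 137.75)² / 137.75 = 7.7863

7.786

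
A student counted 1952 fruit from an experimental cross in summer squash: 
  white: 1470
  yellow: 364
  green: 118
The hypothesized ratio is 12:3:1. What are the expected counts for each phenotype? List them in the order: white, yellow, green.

1464, 366, 122

The 12:3:1 ratio has 16 parts, so with N = 1952 the expected counts are:
  white: 1952 × 12/16 = 1464
  yellow: 1952 × 3/16 = 366
  green: 1952 × 1/16 = 122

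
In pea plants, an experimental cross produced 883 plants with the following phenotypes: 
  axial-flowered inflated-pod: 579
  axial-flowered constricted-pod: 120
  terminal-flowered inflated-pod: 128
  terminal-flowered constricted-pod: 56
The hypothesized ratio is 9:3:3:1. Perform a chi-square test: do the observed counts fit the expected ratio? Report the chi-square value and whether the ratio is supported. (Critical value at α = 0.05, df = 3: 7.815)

34.714; not consistent

The 9:3:3:1 ratio has 16 parts, so with N = 883 the expected counts are:
  axial-flowered inflated-pod: 883 × 9/16 = 496.6875
  axial-flowered constricted-pod: 883 × 3/16 = 165.5625
  terminal-flowered inflated-pod: 883 × 3/16 = 165.5625
  terminal-flowered constricted-pod: 883 × 1/16 = 55.1875
χ² = Σ (O − E)² / E
  axial-flowered inflated-pod: (579 − 496.6875)² / 496.6875 = 13.6411
  axial-flowered constricted-pod: (120 − 165.5625)² / 165.5625 = 12.5387
  terminal-flowered inflated-pod: (128 − 165.5625)² / 165.5625 = 8.5221
  terminal-flowered constricted-pod: (56 − 55.1875)² / 55.1875 = 0.0120
χ² = 13.6411 + 12.5387 + 8.5221 + 0.0120 = 34.7139 ≈ 34.714
Degrees of freedom = 4 − 1 = 3; critical value at α = 0.05 is 7.815.
Since 34.714 > 7.815, we reject the null hypothesis — the data do not fit the 9:3:3:1 ratio.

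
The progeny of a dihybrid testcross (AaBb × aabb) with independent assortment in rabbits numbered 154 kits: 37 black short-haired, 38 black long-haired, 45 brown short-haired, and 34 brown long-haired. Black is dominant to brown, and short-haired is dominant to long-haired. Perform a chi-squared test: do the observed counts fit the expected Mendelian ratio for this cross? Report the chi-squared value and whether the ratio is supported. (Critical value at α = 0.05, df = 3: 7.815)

A dihybrid testcross with independent assortment gives a 1:1:1:1 ratio.
Expected counts for N = 154 under a 1:1:1:1 ratio (total parts = 4):
  black short-haired: 154 × 1/4 = 38.5
  black long-haired: 154 × 1/4 = 38.5
  brown short-haired: 154 × 1/4 = 38.5
  brown long-haired: 154 × 1/4 = 38.5
χ² = Σ (O − E)² / E
  black short-haired: (37 − 38.5)² / 38.5 = 0.0584
  black long-haired: (38 − 38.5)² / 38.5 = 0.0065
  brown short-haired: (45 − 38.5)² / 38.5 = 1.0974
  brown long-haired: (34 − 38.5)² / 38.5 = 0.5260
χ² = 0.0584 + 0.0065 + 1.0974 + 0.5260 = 1.6883 ≈ 1.688
Degrees of freedom = 4 − 1 = 3; critical value at α = 0.05 is 7.815.
Since 1.688 < 7.815, we fail to reject the null hypothesis — the data are consistent with the 1:1:1:1 ratio.

1.688; consistent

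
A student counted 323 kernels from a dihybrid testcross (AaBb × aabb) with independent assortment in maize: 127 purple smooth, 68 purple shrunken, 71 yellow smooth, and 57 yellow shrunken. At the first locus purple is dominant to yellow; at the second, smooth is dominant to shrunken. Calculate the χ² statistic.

A dihybrid testcross with independent assortment gives a 1:1:1:1 ratio.
Total ratio parts = 4. Expected numbers out of 323:
  purple smooth: 323 × 1/4 = 80.75
  purple shrunken: 323 × 1/4 = 80.75
  yellow smooth: 323 × 1/4 = 80.75
  yellow shrunken: 323 × 1/4 = 80.75
χ² = Σ (O − E)² / E
  purple smooth: (127 − 80.75)² / 80.75 = 26.4899
  purple shrunken: (68 − 80.75)² / 80.75 = 2.0132
  yellow smooth: (71 − 80.75)² / 80.75 = 1.1772
  yellow shrunken: (57 − 80.75)² / 80.75 = 6.9853
χ² = 26.4899 + 2.0132 + 1.1772 + 6.9853 = 36.6656 ≈ 36.666

36.666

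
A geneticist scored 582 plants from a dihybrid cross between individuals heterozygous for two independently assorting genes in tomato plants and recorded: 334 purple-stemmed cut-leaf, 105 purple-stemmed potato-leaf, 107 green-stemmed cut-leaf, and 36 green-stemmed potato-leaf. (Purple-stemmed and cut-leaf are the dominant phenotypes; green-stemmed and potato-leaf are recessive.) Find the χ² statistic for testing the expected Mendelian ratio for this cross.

A dihybrid F₂ with independent assortment and complete dominance at both loci gives a 9:3:3:1 phenotypic ratio.
Expected counts for N = 582 under a 9:3:3:1 ratio (total parts = 16):
  purple-stemmed cut-leaf: 582 × 9/16 = 327.375
  purple-stemmed potato-leaf: 582 × 3/16 = 109.125
  green-stemmed cut-leaf: 582 × 3/16 = 109.125
  green-stemmed potato-leaf: 582 × 1/16 = 36.375
χ² = Σ (O − E)² / E
  purple-stemmed cut-leaf: (334 − 327.375)² / 327.375 = 0.1341
  purple-stemmed potato-leaf: (105 − 109.125)² / 109.125 = 0.1559
  green-stemmed cut-leaf: (107 − 109.125)² / 109.125 = 0.0414
  green-stemmed potato-leaf: (36 − 36.375)² / 36.375 = 0.0039
χ² = 0.1341 + 0.1559 + 0.0414 + 0.0039 = 0.3353 ≈ 0.335

0.335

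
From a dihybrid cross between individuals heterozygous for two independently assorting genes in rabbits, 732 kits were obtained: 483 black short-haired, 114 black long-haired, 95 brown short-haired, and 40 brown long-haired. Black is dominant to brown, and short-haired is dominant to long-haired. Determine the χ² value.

A dihybrid F₂ with independent assortment and complete dominance at both loci gives a 9:3:3:1 phenotypic ratio.
Under the 9:3:3:1 hypothesis (Σ ratio = 16, N = 732):
  black short-haired: 732 × 9/16 = 411.75
  black long-haired: 732 × 3/16 = 137.25
  brown short-haired: 732 × 3/16 = 137.25
  brown long-haired: 732 × 1/16 = 45.75
χ² = Σ (O − E)² / E
  black short-haired: (483 − 411.75)² / 411.75 = 12.3292
  black long-haired: (114 − 137.25)² / 137.25 = 3.9385
  brown short-haired: (95 − 137.25)² / 137.25 = 13.0059
  brown long-haired: (40 − 45.75)² / 45.75 = 0.7227
χ² = 12.3292 + 3.9385 + 13.0059 + 0.7227 = 29.9963 ≈ 29.996

29.996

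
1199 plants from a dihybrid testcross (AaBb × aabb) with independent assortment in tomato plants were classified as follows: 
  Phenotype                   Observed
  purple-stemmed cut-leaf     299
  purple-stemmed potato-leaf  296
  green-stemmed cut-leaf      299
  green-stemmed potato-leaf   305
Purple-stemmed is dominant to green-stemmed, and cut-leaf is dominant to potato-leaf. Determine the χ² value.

0.143

A dihybrid testcross with independent assortment gives a 1:1:1:1 ratio.
Expected counts for N = 1199 under a 1:1:1:1 ratio (total parts = 4):
  purple-stemmed cut-leaf: 1199 × 1/4 = 299.75
  purple-stemmed potato-leaf: 1199 × 1/4 = 299.75
  green-stemmed cut-leaf: 1199 × 1/4 = 299.75
  green-stemmed potato-leaf: 1199 × 1/4 = 299.75
χ² = Σ (O − E)² / E
  purple-stemmed cut-leaf: (299 − 299.75)² / 299.75 = 0.0019
  purple-stemmed potato-leaf: (296 − 299.75)² / 299.75 = 0.0469
  green-stemmed cut-leaf: (299 − 299.75)² / 299.75 = 0.0019
  green-stemmed potato-leaf: (305 − 299.75)² / 299.75 = 0.0920
χ² = 0.0019 + 0.0469 + 0.0019 + 0.0920 = 0.1427 ≈ 0.143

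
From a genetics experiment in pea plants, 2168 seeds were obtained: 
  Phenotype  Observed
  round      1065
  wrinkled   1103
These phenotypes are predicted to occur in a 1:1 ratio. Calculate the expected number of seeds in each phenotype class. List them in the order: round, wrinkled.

1084, 1084

The 1:1 ratio has 2 parts, so with N = 2168 the expected counts are:
  round: 2168 × 1/2 = 1084
  wrinkled: 2168 × 1/2 = 1084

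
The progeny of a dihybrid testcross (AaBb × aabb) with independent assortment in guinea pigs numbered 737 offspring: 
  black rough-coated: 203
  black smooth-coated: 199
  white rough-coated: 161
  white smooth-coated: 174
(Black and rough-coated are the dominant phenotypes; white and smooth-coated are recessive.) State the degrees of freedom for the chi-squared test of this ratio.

3

A dihybrid testcross with independent assortment gives a 1:1:1:1 ratio.
A goodness-of-fit test with 4 phenotype classes has df = 4 − 1 = 3.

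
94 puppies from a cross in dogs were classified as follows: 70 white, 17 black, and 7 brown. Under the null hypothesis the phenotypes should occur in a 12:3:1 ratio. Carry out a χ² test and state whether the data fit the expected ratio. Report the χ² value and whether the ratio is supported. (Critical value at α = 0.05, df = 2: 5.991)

Expected counts for N = 94 under a 12:3:1 ratio (total parts = 16):
  white: 94 × 12/16 = 70.5
  black: 94 × 3/16 = 17.625
  brown: 94 × 1/16 = 5.875
χ² = Σ (O − E)² / E
  white: (70 − 70.5)² / 70.5 = 0.0035
  black: (17 − 17.625)² / 17.625 = 0.0222
  brown: (7 − 5.875)² / 5.875 = 0.2154
χ² = 0.0035 + 0.0222 + 0.2154 = 0.2411 ≈ 0.241
Degrees of freedom = 3 − 1 = 2; critical value at α = 0.05 is 5.991.
Since 0.241 < 5.991, we fail to reject the null hypothesis — the data are consistent with the 12:3:1 ratio.

0.241; consistent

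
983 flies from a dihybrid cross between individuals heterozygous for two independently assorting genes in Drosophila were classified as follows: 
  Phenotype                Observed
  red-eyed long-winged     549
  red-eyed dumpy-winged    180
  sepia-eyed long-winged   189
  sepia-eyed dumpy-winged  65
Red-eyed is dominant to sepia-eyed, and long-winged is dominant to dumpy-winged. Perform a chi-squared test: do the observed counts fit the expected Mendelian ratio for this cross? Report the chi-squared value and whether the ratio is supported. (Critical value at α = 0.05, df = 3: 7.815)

0.455; consistent

A dihybrid F₂ with independent assortment and complete dominance at both loci gives a 9:3:3:1 phenotypic ratio.
The 9:3:3:1 ratio has 16 parts, so with N = 983 the expected counts are:
  red-eyed long-winged: 983 × 9/16 = 552.9375
  red-eyed dumpy-winged: 983 × 3/16 = 184.3125
  sepia-eyed long-winged: 983 × 3/16 = 184.3125
  sepia-eyed dumpy-winged: 983 × 1/16 = 61.4375
χ² = Σ (O − E)² / E
  red-eyed long-winged: (549 − 552.9375)² / 552.9375 = 0.0280
  red-eyed dumpy-winged: (180 − 184.3125)² / 184.3125 = 0.1009
  sepia-eyed long-winged: (189 − 184.3125)² / 184.3125 = 0.1192
  sepia-eyed dumpy-winged: (65 − 61.4375)² / 61.4375 = 0.2066
χ² = 0.0280 + 0.1009 + 0.1192 + 0.2066 = 0.4547 ≈ 0.455
Degrees of freedom = 4 − 1 = 3; critical value at α = 0.05 is 7.815.
Since 0.455 < 7.815, we fail to reject the null hypothesis — the data are consistent with the 9:3:3:1 ratio.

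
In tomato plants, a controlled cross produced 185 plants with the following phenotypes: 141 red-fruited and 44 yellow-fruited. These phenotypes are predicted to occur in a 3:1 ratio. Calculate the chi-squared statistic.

0.146

Expected counts for N = 185 under a 3:1 ratio (total parts = 4):
  red-fruited: 185 × 3/4 = 138.75
  yellow-fruited: 185 × 1/4 = 46.25
χ² = Σ (O − E)² / E
  red-fruited: (141 − 138.75)² / 138.75 = 0.0365
  yellow-fruited: (44 − 46.25)² / 46.25 = 0.1095
χ² = 0.0365 + 0.1095 = 0.146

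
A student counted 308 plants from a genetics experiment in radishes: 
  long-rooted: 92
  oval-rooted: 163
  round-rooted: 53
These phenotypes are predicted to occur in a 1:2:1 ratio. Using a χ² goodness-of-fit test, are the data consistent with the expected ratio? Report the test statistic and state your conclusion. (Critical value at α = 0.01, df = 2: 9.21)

10.929; not consistent

The 1:2:1 ratio has 4 parts, so with N = 308 the expected counts are:
  long-rooted: 308 × 1/4 = 77
  oval-rooted: 308 × 2/4 = 154
  round-rooted: 308 × 1/4 = 77
χ² = Σ (O − E)² / E
  long-rooted: (92 − 77)² / 77 = 2.9221
  oval-rooted: (163 − 154)² / 154 = 0.5260
  round-rooted: (53 − 77)² / 77 = 7.4805
χ² = 2.9221 + 0.5260 + 7.4805 = 10.9286 ≈ 10.929
Degrees of freedom = 3 − 1 = 2; critical value at α = 0.01 is 9.21.
Since 10.929 > 9.21, we reject the null hypothesis — the data do not fit the 1:2:1 ratio.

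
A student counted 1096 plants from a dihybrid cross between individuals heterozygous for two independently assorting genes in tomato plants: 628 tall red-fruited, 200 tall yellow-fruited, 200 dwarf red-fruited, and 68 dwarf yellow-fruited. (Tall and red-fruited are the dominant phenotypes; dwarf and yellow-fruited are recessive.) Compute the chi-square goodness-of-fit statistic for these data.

A dihybrid F₂ with independent assortment and complete dominance at both loci gives a 9:3:3:1 phenotypic ratio.
The 9:3:3:1 ratio has 16 parts, so with N = 1096 the expected counts are:
  tall red-fruited: 1096 × 9/16 = 616.5
  tall yellow-fruited: 1096 × 3/16 = 205.5
  dwarf red-fruited: 1096 × 3/16 = 205.5
  dwarf yellow-fruited: 1096 × 1/16 = 68.5
χ² = Σ (O − E)² / E
  tall red-fruited: (628 − 616.5)² / 616.5 = 0.2145
  tall yellow-fruited: (200 − 205.5)² / 205.5 = 0.1472
  dwarf red-fruited: (200 − 205.5)² / 205.5 = 0.1472
  dwarf yellow-fruited: (68 − 68.5)² / 68.5 = 0.0036
χ² = 0.2145 + 0.1472 + 0.1472 + 0.0036 = 0.5125 ≈ 0.513

0.513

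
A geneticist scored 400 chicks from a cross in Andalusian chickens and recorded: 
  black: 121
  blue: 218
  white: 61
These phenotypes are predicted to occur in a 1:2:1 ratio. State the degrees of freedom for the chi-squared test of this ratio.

2

A goodness-of-fit test with 3 phenotype classes has df = 3 − 1 = 2.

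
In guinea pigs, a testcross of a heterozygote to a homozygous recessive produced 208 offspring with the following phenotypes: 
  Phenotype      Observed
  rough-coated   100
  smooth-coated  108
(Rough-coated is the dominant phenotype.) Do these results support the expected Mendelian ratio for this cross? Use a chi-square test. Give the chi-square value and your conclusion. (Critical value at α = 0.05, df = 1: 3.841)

A testcross of a heterozygote (Aa × aa) gives a 1:1 phenotypic ratio.
The 1:1 ratio has 2 parts, so with N = 208 the expected counts are:
  rough-coated: 208 × 1/2 = 104
  smooth-coated: 208 × 1/2 = 104
χ² = Σ (O − E)² / E
  rough-coated: (100 − 104)² / 104 = 0.1538
  smooth-coated: (108 − 104)² / 104 = 0.1538
χ² = 0.1538 + 0.1538 = 0.3076 ≈ 0.308
Degrees of freedom = 2 − 1 = 1; critical value at α = 0.05 is 3.841.
Since 0.308 < 3.841, we fail to reject the null hypothesis — the data are consistent with the 1:1 ratio.

0.308; consistent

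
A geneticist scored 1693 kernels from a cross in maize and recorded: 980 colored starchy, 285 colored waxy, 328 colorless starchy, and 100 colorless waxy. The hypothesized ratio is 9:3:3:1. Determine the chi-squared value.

4.790

The 9:3:3:1 ratio has 16 parts, so with N = 1693 the expected counts are:
  colored starchy: 1693 × 9/16 = 952.3125
  colored waxy: 1693 × 3/16 = 317.4375
  colorless starchy: 1693 × 3/16 = 317.4375
  colorless waxy: 1693 × 1/16 = 105.8125
χ² = Σ (O − E)² / E
  colored starchy: (980 − 952.3125)² / 952.3125 = 0.8050
  colored waxy: (285 − 317.4375)² / 317.4375 = 3.3146
  colorless starchy: (328 − 317.4375)² / 317.4375 = 0.3515
  colorless waxy: (100 − 105.8125)² / 105.8125 = 0.3193
χ² = 0.8050 + 3.3146 + 0.3515 + 0.3193 = 4.7904 ≈ 4.790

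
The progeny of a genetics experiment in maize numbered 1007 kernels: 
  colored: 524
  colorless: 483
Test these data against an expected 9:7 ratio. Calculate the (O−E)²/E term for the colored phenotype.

3.179

The 9:7 ratio has 16 parts, so with N = 1007 the expected counts are:
  colored: 1007 × 9/16 = 566.4375
  colorless: 1007 × 7/16 = 440.5625
Contribution of colored: (524 − 566.4375)² / 566.4375 = 3.1794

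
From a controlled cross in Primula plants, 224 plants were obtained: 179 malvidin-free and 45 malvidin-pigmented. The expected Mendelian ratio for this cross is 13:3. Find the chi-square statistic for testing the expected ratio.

0.264

Total ratio parts = 16. Expected numbers out of 224:
  malvidin-free: 224 × 13/16 = 182
  malvidin-pigmented: 224 × 3/16 = 42
χ² = Σ (O − E)² / E
  malvidin-free: (179 − 182)² / 182 = 0.0495
  malvidin-pigmented: (45 − 42)² / 42 = 0.2143
χ² = 0.0495 + 0.2143 = 0.2638 ≈ 0.264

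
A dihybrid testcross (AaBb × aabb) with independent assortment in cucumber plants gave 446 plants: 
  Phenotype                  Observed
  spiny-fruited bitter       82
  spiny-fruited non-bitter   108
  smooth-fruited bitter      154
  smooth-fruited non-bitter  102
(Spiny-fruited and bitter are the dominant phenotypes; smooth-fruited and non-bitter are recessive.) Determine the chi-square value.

A dihybrid testcross with independent assortment gives a 1:1:1:1 ratio.
Total ratio parts = 4. Expected numbers out of 446:
  spiny-fruited bitter: 446 × 1/4 = 111.5
  spiny-fruited non-bitter: 446 × 1/4 = 111.5
  smooth-fruited bitter: 446 × 1/4 = 111.5
  smooth-fruited non-bitter: 446 × 1/4 = 111.5
χ² = Σ (O − E)² / E
  spiny-fruited bitter: (82 − 111.5)² / 111.5 = 7.8049
  spiny-fruited non-bitter: (108 − 111.5)² / 111.5 = 0.1099
  smooth-fruited bitter: (154 − 111.5)² / 111.5 = 16.1996
  smooth-fruited non-bitter: (102 − 111.5)² / 111.5 = 0.8094
χ² = 7.8049 + 0.1099 + 16.1996 + 0.8094 = 24.9238 ≈ 24.924

24.924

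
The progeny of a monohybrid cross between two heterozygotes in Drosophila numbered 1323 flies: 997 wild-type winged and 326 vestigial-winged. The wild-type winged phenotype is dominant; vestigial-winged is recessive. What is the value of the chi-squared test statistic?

0.091

For a monohybrid cross between heterozygotes with complete dominance, the expected phenotypic ratio is 3:1.
The 3:1 ratio has 4 parts, so with N = 1323 the expected counts are:
  wild-type winged: 1323 × 3/4 = 992.25
  vestigial-winged: 1323 × 1/4 = 330.75
χ² = Σ (O − E)² / E
  wild-type winged: (997 − 992.25)² / 992.25 = 0.0227
  vestigial-winged: (326 − 330.75)² / 330.75 = 0.0682
χ² = 0.0227 + 0.0682 = 0.0909 ≈ 0.091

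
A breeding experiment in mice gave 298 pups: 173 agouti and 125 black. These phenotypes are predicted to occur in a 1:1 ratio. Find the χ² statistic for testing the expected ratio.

7.732

Expected counts for N = 298 under a 1:1 ratio (total parts = 2):
  agouti: 298 × 1/2 = 149
  black: 298 × 1/2 = 149
χ² = Σ (O − E)² / E
  agouti: (173 − 149)² / 149 = 3.8658
  black: (125 − 149)² / 149 = 3.8658
χ² = 3.8658 + 3.8658 = 7.7316 ≈ 7.732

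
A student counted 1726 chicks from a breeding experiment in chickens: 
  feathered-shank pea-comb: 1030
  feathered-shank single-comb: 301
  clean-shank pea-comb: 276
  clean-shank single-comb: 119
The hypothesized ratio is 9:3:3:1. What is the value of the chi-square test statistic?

13.338

The 9:3:3:1 ratio has 16 parts, so with N = 1726 the expected counts are:
  feathered-shank pea-comb: 1726 × 9/16 = 970.875
  feathered-shank single-comb: 1726 × 3/16 = 323.625
  clean-shank pea-comb: 1726 × 3/16 = 323.625
  clean-shank single-comb: 1726 × 1/16 = 107.875
χ² = Σ (O − E)² / E
  feathered-shank pea-comb: (1030 − 970.875)² / 970.875 = 3.6006
  feathered-shank single-comb: (301 − 323.625)² / 323.625 = 1.5817
  clean-shank pea-comb: (276 − 323.625)² / 323.625 = 7.0085
  clean-shank single-comb: (119 − 107.875)² / 107.875 = 1.1473
χ² = 3.6006 + 1.5817 + 7.0085 + 1.1473 = 13.3381 ≈ 13.338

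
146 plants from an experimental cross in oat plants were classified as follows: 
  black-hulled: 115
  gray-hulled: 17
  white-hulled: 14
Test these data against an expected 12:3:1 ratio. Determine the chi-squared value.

6.813

Total ratio parts = 16. Expected numbers out of 146:
  black-hulled: 146 × 12/16 = 109.5
  gray-hulled: 146 × 3/16 = 27.375
  white-hulled: 146 × 1/16 = 9.125
χ² = Σ (O − E)² / E
  black-hulled: (115 − 109.5)² / 109.5 = 0.2763
  gray-hulled: (17 − 27.375)² / 27.375 = 3.9321
  white-hulled: (14 − 9.125)² / 9.125 = 2.6045
χ² = 0.2763 + 3.9321 + 2.6045 = 6.8129 ≈ 6.813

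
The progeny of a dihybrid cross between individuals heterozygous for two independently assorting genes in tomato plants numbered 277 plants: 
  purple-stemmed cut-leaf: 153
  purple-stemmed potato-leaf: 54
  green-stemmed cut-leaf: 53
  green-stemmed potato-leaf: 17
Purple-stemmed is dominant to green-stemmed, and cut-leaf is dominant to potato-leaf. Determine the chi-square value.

A dihybrid F₂ with independent assortment and complete dominance at both loci gives a 9:3:3:1 phenotypic ratio.
Total ratio parts = 16. Expected numbers out of 277:
  purple-stemmed cut-leaf: 277 × 9/16 = 155.8125
  purple-stemmed potato-leaf: 277 × 3/16 = 51.9375
  green-stemmed cut-leaf: 277 × 3/16 = 51.9375
  green-stemmed potato-leaf: 277 × 1/16 = 17.3125
χ² = Σ (O − E)² / E
  purple-stemmed cut-leaf: (153 − 155.8125)² / 155.8125 = 0.0508
  purple-stemmed potato-leaf: (54 − 51.9375)² / 51.9375 = 0.0819
  green-stemmed cut-leaf: (53 − 51.9375)² / 51.9375 = 0.0217
  green-stemmed potato-leaf: (17 − 17.3125)² / 17.3125 = 0.0056
χ² = 0.0508 + 0.0819 + 0.0217 + 0.0056 = 0.160

0.160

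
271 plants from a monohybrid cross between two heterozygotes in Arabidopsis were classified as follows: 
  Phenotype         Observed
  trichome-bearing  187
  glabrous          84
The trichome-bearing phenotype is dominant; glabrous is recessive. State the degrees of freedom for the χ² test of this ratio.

1

For a monohybrid cross between heterozygotes with complete dominance, the expected phenotypic ratio is 3:1.
A goodness-of-fit test with 2 phenotype classes has df = 2 − 1 = 1.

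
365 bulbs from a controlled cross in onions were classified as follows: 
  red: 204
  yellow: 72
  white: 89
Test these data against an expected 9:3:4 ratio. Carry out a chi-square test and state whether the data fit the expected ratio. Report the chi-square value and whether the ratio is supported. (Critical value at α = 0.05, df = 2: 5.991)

The 9:3:4 ratio has 16 parts, so with N = 365 the expected counts are:
  red: 365 × 9/16 = 205.3125
  yellow: 365 × 3/16 = 68.4375
  white: 365 × 4/16 = 91.25
χ² = Σ (O − E)² / E
  red: (204 − 205.3125)² / 205.3125 = 0.0084
  yellow: (72 − 68.4375)² / 68.4375 = 0.1854
  white: (89 − 91.25)² / 91.25 = 0.0555
χ² = 0.0084 + 0.1854 + 0.0555 = 0.2493 ≈ 0.249
Degrees of freedom = 3 − 1 = 2; critical value at α = 0.05 is 5.991.
Since 0.249 < 5.991, we fail to reject the null hypothesis — the data are consistent with the 9:3:4 ratio.

0.249; consistent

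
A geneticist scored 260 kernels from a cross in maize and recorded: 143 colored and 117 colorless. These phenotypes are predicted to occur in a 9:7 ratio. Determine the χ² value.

The 9:7 ratio has 16 parts, so with N = 260 the expected counts are:
  colored: 260 × 9/16 = 146.25
  colorless: 260 × 7/16 = 113.75
χ² = Σ (O − E)² / E
  colored: (143 − 146.25)² / 146.25 = 0.0722
  colorless: (117 − 113.75)² / 113.75 = 0.0929
χ² = 0.0722 + 0.0929 = 0.1651 ≈ 0.165

0.165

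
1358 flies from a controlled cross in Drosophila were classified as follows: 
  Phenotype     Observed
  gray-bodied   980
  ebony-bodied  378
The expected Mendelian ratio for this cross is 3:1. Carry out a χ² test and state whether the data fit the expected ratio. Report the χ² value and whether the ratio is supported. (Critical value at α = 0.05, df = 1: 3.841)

Expected counts for N = 1358 under a 3:1 ratio (total parts = 4):
  gray-bodied: 1358 × 3/4 = 1018.5
  ebony-bodied: 1358 × 1/4 = 339.5
χ² = Σ (O − E)² / E
  gray-bodied: (980 − 1018.5)² / 1018.5 = 1.4553
  ebony-bodied: (378 − 339.5)² / 339.5 = 4.3660
χ² = 1.4553 + 4.3660 = 5.8213 ≈ 5.821
Degrees of freedom = 2 − 1 = 1; critical value at α = 0.05 is 3.841.
Since 5.821 > 3.841, we reject the null hypothesis — the data do not fit the 3:1 ratio.

5.821; not consistent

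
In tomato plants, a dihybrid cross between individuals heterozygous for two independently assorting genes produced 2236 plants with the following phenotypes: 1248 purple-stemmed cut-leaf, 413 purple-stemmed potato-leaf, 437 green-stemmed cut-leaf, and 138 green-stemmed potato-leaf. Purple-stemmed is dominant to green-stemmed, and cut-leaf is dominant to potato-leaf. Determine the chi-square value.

A dihybrid F₂ with independent assortment and complete dominance at both loci gives a 9:3:3:1 phenotypic ratio.
Under the 9:3:3:1 hypothesis (Σ ratio = 16, N = 2236):
  purple-stemmed cut-leaf: 2236 × 9/16 = 1257.75
  purple-stemmed potato-leaf: 2236 × 3/16 = 419.25
  green-stemmed cut-leaf: 2236 × 3/16 = 419.25
  green-stemmed potato-leaf: 2236 × 1/16 = 139.75
χ² = Σ (O − E)² / E
  purple-stemmed cut-leaf: (1248 − 1257.75)² / 1257.75 = 0.0756
  purple-stemmed potato-leaf: (413 − 419.25)² / 419.25 = 0.0932
  green-stemmed cut-leaf: (437 − 419.25)² / 419.25 = 0.7515
  green-stemmed potato-leaf: (138 − 139.75)² / 139.75 = 0.0219
χ² = 0.0756 + 0.0932 + 0.7515 + 0.0219 = 0.9422 ≈ 0.942

0.942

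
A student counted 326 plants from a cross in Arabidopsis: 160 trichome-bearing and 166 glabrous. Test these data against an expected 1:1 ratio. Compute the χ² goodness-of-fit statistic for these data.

0.110

Expected counts for N = 326 under a 1:1 ratio (total parts = 2):
  trichome-bearing: 326 × 1/2 = 163
  glabrous: 326 × 1/2 = 163
χ² = Σ (O − E)² / E
  trichome-bearing: (160 − 163)² / 163 = 0.0552
  glabrous: (166 − 163)² / 163 = 0.0552
χ² = 0.0552 + 0.0552 = 0.1104 ≈ 0.110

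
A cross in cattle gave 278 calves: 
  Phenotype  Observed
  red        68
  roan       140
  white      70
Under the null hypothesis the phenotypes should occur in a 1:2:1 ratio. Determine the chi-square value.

0.043

Under the 1:2:1 hypothesis (Σ ratio = 4, N = 278):
  red: 278 × 1/4 = 69.5
  roan: 278 × 2/4 = 139
  white: 278 × 1/4 = 69.5
χ² = Σ (O − E)² / E
  red: (68 − 69.5)² / 69.5 = 0.0324
  roan: (140 − 139)² / 139 = 0.0072
  white: (70 − 69.5)² / 69.5 = 0.0036
χ² = 0.0324 + 0.0072 + 0.0036 = 0.0432 ≈ 0.043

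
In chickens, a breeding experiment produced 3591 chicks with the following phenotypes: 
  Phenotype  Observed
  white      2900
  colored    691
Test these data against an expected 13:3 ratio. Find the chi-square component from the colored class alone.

Under the 13:3 hypothesis (Σ ratio = 16, N = 3591):
  white: 3591 × 13/16 = 2917.6875
  colored: 3591 × 3/16 = 673.3125
Contribution of colored: (691 − 673.3125)² / 673.3125 = 0.4646

0.465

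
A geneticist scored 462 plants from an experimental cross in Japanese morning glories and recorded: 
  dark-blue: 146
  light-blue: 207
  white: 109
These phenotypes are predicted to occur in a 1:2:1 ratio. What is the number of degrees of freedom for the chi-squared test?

A goodness-of-fit test with 3 phenotype classes has df = 3 − 1 = 2.

2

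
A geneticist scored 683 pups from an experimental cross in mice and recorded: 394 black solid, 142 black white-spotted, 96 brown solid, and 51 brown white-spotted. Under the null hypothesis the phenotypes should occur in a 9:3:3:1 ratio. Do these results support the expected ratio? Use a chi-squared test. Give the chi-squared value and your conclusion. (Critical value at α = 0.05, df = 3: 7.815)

11.414; not consistent

Expected counts for N = 683 under a 9:3:3:1 ratio (total parts = 16):
  black solid: 683 × 9/16 = 384.1875
  black white-spotted: 683 × 3/16 = 128.0625
  brown solid: 683 × 3/16 = 128.0625
  brown white-spotted: 683 × 1/16 = 42.6875
χ² = Σ (O − E)² / E
  black solid: (394 − 384.1875)² / 384.1875 = 0.2506
  black white-spotted: (142 − 128.0625)² / 128.0625 = 1.5169
  brown solid: (96 − 128.0625)² / 128.0625 = 8.0274
  brown white-spotted: (51 − 42.6875)² / 42.6875 = 1.6187
χ² = 0.2506 + 1.5169 + 8.0274 + 1.6187 = 11.4136 ≈ 11.414
Degrees of freedom = 4 − 1 = 3; critical value at α = 0.05 is 7.815.
Since 11.414 > 7.815, we reject the null hypothesis — the data do not fit the 9:3:3:1 ratio.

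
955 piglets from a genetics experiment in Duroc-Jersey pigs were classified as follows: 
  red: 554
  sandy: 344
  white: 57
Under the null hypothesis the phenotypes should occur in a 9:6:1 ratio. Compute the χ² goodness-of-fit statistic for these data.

Total ratio parts = 16. Expected numbers out of 955:
  red: 955 × 9/16 = 537.1875
  sandy: 955 × 6/16 = 358.125
  white: 955 × 1/16 = 59.6875
χ² = Σ (O − E)² / E
  red: (554 − 537.1875)² / 537.1875 = 0.5262
  sandy: (344 − 358.125)² / 358.125 = 0.5571
  white: (57 − 59.6875)² / 59.6875 = 0.1210
χ² = 0.5262 + 0.5571 + 0.1210 = 1.2043 ≈ 1.204

1.204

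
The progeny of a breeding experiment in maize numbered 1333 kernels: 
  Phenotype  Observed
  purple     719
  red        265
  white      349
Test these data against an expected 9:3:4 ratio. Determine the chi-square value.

2.918

The 9:3:4 ratio has 16 parts, so with N = 1333 the expected counts are:
  purple: 1333 × 9/16 = 749.8125
  red: 1333 × 3/16 = 249.9375
  white: 1333 × 4/16 = 333.25
χ² = Σ (O − E)² / E
  purple: (719 − 749.8125)² / 749.8125 = 1.2662
  red: (265 − 249.9375)² / 249.9375 = 0.9077
  white: (349 − 333.25)² / 333.25 = 0.7444
χ² = 1.2662 + 0.9077 + 0.7444 = 2.9183 ≈ 2.918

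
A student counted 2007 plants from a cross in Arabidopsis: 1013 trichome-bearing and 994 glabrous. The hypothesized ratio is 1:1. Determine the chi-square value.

0.180

Expected counts for N = 2007 under a 1:1 ratio (total parts = 2):
  trichome-bearing: 2007 × 1/2 = 1003.5
  glabrous: 2007 × 1/2 = 1003.5
χ² = Σ (O − E)² / E
  trichome-bearing: (1013 − 1003.5)² / 1003.5 = 0.0899
  glabrous: (994 − 1003.5)² / 1003.5 = 0.0899
χ² = 0.0899 + 0.0899 = 0.1798 ≈ 0.180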